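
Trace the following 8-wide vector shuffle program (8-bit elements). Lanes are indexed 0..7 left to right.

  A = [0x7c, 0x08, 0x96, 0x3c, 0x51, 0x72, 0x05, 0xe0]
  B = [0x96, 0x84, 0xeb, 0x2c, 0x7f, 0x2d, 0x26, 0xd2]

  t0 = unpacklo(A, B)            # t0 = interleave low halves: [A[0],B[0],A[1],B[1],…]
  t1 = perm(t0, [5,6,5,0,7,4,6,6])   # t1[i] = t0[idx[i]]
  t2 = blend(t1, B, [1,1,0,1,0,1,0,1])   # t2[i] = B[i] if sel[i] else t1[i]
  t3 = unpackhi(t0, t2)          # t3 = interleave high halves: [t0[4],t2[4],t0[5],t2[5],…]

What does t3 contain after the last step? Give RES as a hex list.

→ t0 |7c|96|08|84|96|eb|3c|2c|
→ t1 |eb|3c|eb|7c|2c|96|3c|3c|
→ t2 |96|84|eb|2c|2c|2d|3c|d2|
→ t3 |96|2c|eb|2d|3c|3c|2c|d2|

RES = [0x96, 0x2c, 0xeb, 0x2d, 0x3c, 0x3c, 0x2c, 0xd2]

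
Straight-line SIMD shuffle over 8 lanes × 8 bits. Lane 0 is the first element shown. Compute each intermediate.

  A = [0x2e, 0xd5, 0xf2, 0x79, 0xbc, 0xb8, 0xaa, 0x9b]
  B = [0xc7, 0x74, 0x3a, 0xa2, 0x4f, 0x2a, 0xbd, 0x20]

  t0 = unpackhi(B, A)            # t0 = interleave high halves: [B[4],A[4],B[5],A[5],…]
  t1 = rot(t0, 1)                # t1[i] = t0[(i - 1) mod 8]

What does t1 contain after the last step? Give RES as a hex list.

  t0: 4f bc 2a b8 bd aa 20 9b
  t1: 9b 4f bc 2a b8 bd aa 20

RES = [0x9b, 0x4f, 0xbc, 0x2a, 0xb8, 0xbd, 0xaa, 0x20]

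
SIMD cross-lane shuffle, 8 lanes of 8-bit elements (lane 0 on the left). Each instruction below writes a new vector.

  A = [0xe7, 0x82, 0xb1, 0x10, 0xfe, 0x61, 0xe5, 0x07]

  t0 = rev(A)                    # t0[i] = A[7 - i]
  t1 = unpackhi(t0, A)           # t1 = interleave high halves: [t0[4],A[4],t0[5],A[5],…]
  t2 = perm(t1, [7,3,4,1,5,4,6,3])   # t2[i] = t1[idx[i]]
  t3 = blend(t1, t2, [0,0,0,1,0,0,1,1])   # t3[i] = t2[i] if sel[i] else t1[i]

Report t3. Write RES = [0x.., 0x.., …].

RES = [0x10, 0xfe, 0xb1, 0xfe, 0x82, 0xe5, 0xe7, 0x61]

  t0: 07 e5 61 fe 10 b1 82 e7
  t1: 10 fe b1 61 82 e5 e7 07
  t2: 07 61 82 fe e5 82 e7 61
  t3: 10 fe b1 fe 82 e5 e7 61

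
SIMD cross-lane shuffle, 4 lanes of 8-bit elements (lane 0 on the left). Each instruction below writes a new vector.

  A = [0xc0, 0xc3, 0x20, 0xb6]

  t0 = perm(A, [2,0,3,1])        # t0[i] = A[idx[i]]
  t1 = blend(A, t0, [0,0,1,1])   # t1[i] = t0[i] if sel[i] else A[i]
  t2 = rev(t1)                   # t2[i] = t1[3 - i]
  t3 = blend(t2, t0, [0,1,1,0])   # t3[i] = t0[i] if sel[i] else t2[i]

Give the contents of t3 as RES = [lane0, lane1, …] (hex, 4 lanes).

t0 = [0x20, 0xc0, 0xb6, 0xc3]
t1 = [0xc0, 0xc3, 0xb6, 0xc3]
t2 = [0xc3, 0xb6, 0xc3, 0xc0]
t3 = [0xc3, 0xc0, 0xb6, 0xc0]

RES = [ 0xc3  0xc0  0xb6  0xc0 ]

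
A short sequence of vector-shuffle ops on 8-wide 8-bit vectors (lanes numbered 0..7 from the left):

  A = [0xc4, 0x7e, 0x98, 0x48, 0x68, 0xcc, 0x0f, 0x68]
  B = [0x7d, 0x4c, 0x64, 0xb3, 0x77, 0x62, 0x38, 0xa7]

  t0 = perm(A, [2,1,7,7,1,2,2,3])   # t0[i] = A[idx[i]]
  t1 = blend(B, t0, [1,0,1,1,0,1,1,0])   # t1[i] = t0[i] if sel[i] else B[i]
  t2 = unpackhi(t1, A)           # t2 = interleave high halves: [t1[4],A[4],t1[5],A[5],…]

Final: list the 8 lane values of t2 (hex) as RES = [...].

RES = [0x77, 0x68, 0x98, 0xcc, 0x98, 0x0f, 0xa7, 0x68]

t0 = [0x98, 0x7e, 0x68, 0x68, 0x7e, 0x98, 0x98, 0x48]
t1 = [0x98, 0x4c, 0x68, 0x68, 0x77, 0x98, 0x98, 0xa7]
t2 = [0x77, 0x68, 0x98, 0xcc, 0x98, 0x0f, 0xa7, 0x68]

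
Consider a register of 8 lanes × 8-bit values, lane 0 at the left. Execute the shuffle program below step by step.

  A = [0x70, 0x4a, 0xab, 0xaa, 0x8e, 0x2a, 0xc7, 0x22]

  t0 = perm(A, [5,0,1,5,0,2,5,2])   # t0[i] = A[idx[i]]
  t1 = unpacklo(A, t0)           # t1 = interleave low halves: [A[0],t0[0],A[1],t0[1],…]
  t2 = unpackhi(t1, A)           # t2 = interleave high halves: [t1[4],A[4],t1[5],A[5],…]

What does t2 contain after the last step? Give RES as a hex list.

  t0: 2a 70 4a 2a 70 ab 2a ab
  t1: 70 2a 4a 70 ab 4a aa 2a
  t2: ab 8e 4a 2a aa c7 2a 22

RES = [0xab, 0x8e, 0x4a, 0x2a, 0xaa, 0xc7, 0x2a, 0x22]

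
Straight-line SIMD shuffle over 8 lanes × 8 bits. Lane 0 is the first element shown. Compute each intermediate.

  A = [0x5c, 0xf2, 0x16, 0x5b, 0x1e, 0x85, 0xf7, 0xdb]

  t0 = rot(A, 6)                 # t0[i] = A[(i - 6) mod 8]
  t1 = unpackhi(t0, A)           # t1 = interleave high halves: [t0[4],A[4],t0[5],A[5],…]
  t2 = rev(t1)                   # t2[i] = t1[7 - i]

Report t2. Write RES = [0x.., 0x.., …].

t0 = [0x16, 0x5b, 0x1e, 0x85, 0xf7, 0xdb, 0x5c, 0xf2]
t1 = [0xf7, 0x1e, 0xdb, 0x85, 0x5c, 0xf7, 0xf2, 0xdb]
t2 = [0xdb, 0xf2, 0xf7, 0x5c, 0x85, 0xdb, 0x1e, 0xf7]

RES = [ 0xdb  0xf2  0xf7  0x5c  0x85  0xdb  0x1e  0xf7 ]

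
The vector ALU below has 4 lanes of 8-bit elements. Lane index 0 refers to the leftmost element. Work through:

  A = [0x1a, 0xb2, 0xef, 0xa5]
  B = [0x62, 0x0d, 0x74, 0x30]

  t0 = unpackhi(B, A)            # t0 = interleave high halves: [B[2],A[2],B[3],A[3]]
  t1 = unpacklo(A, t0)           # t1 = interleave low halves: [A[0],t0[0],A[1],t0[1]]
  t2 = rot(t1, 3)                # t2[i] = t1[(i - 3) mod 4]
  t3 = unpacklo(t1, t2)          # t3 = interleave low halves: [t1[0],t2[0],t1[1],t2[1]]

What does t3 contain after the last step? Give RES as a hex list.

→ t0 |74|ef|30|a5|
→ t1 |1a|74|b2|ef|
→ t2 |74|b2|ef|1a|
→ t3 |1a|74|74|b2|

RES = [0x1a, 0x74, 0x74, 0xb2]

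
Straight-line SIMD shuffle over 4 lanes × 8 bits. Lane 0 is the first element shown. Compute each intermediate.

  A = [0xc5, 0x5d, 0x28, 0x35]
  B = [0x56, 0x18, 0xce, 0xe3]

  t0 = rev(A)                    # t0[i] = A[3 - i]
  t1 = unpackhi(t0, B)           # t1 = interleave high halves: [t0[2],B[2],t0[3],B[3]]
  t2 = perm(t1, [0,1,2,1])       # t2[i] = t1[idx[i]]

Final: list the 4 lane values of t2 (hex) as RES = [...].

t0 = [0x35, 0x28, 0x5d, 0xc5]
t1 = [0x5d, 0xce, 0xc5, 0xe3]
t2 = [0x5d, 0xce, 0xc5, 0xce]

RES = [ 0x5d  0xce  0xc5  0xce ]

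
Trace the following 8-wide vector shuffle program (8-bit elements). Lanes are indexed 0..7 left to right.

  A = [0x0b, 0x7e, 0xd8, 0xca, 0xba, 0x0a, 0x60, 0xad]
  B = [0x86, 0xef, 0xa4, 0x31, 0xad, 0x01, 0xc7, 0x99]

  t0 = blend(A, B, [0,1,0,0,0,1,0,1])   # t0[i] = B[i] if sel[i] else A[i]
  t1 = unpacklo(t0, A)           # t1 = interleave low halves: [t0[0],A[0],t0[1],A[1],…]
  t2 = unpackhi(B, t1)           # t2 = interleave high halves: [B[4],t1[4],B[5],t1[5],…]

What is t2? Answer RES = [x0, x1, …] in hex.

  t0: 0b ef d8 ca ba 01 60 99
  t1: 0b 0b ef 7e d8 d8 ca ca
  t2: ad d8 01 d8 c7 ca 99 ca

RES = [ 0xad  0xd8  0x01  0xd8  0xc7  0xca  0x99  0xca ]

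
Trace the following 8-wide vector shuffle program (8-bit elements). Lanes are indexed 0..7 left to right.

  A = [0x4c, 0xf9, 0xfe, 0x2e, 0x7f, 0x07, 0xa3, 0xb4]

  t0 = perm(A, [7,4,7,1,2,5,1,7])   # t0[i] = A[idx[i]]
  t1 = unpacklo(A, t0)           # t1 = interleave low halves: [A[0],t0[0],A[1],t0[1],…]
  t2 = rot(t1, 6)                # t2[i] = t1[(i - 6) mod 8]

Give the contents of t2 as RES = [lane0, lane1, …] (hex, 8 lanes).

RES = [ 0xf9  0x7f  0xfe  0xb4  0x2e  0xf9  0x4c  0xb4 ]

t0 = [0xb4, 0x7f, 0xb4, 0xf9, 0xfe, 0x07, 0xf9, 0xb4]
t1 = [0x4c, 0xb4, 0xf9, 0x7f, 0xfe, 0xb4, 0x2e, 0xf9]
t2 = [0xf9, 0x7f, 0xfe, 0xb4, 0x2e, 0xf9, 0x4c, 0xb4]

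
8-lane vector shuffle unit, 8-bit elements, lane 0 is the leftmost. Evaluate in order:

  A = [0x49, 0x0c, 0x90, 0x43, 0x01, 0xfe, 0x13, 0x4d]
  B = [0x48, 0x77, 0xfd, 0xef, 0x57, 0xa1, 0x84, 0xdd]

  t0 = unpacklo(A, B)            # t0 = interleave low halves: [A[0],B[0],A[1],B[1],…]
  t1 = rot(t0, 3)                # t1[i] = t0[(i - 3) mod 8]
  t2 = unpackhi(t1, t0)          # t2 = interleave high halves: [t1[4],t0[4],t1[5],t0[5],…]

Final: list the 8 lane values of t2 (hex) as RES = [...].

RES = [0x48, 0x90, 0x0c, 0xfd, 0x77, 0x43, 0x90, 0xef]

t0 = [0x49, 0x48, 0x0c, 0x77, 0x90, 0xfd, 0x43, 0xef]
t1 = [0xfd, 0x43, 0xef, 0x49, 0x48, 0x0c, 0x77, 0x90]
t2 = [0x48, 0x90, 0x0c, 0xfd, 0x77, 0x43, 0x90, 0xef]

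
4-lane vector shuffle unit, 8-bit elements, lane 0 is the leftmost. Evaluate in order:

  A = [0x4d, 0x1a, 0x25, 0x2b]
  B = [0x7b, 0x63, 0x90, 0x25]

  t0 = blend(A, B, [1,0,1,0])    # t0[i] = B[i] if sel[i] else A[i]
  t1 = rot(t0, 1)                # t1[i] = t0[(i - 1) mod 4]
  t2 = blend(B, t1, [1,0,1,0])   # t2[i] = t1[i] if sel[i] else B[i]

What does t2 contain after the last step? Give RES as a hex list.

RES = [ 0x2b  0x63  0x1a  0x25 ]

t0 = [0x7b, 0x1a, 0x90, 0x2b]
t1 = [0x2b, 0x7b, 0x1a, 0x90]
t2 = [0x2b, 0x63, 0x1a, 0x25]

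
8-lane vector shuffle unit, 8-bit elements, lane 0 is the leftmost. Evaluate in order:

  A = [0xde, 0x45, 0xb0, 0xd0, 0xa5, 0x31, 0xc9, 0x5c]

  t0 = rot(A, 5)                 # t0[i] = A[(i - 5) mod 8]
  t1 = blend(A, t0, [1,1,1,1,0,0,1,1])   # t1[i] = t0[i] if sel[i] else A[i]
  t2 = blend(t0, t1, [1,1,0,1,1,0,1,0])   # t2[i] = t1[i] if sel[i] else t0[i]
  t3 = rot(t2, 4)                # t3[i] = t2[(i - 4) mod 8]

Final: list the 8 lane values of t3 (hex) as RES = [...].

RES = [ 0xa5  0xde  0x45  0xb0  0xd0  0xa5  0x31  0xc9 ]

→ t0 |d0|a5|31|c9|5c|de|45|b0|
→ t1 |d0|a5|31|c9|a5|31|45|b0|
→ t2 |d0|a5|31|c9|a5|de|45|b0|
→ t3 |a5|de|45|b0|d0|a5|31|c9|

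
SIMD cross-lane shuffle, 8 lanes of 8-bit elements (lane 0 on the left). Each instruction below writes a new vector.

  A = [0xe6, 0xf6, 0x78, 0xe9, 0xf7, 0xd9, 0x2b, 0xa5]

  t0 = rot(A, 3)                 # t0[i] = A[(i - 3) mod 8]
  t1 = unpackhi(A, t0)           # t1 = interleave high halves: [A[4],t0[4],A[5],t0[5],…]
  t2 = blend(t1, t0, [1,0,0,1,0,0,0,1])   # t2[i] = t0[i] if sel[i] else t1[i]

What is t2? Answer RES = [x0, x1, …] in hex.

RES = [0xd9, 0xf6, 0xd9, 0xe6, 0x2b, 0xe9, 0xa5, 0xf7]

  t0: d9 2b a5 e6 f6 78 e9 f7
  t1: f7 f6 d9 78 2b e9 a5 f7
  t2: d9 f6 d9 e6 2b e9 a5 f7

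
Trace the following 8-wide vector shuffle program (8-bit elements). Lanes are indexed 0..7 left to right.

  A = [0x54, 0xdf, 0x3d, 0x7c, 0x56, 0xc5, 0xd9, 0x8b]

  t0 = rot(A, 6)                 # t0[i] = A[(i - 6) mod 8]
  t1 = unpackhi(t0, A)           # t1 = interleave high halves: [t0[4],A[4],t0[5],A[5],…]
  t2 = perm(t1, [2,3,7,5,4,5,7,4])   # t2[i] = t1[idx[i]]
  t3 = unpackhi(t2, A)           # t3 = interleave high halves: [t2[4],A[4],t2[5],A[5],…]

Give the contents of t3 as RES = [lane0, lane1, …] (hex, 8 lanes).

→ t0 |3d|7c|56|c5|d9|8b|54|df|
→ t1 |d9|56|8b|c5|54|d9|df|8b|
→ t2 |8b|c5|8b|d9|54|d9|8b|54|
→ t3 |54|56|d9|c5|8b|d9|54|8b|

RES = [0x54, 0x56, 0xd9, 0xc5, 0x8b, 0xd9, 0x54, 0x8b]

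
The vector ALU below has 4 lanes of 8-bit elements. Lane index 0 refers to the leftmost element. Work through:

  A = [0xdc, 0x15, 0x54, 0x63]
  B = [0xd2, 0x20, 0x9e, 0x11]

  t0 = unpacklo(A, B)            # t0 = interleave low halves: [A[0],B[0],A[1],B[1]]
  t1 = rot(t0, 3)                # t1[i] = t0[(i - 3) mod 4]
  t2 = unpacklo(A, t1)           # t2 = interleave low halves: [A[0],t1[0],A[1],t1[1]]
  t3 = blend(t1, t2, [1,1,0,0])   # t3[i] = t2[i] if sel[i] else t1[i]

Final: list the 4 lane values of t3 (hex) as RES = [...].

RES = [0xdc, 0xd2, 0x20, 0xdc]

→ t0 |dc|d2|15|20|
→ t1 |d2|15|20|dc|
→ t2 |dc|d2|15|15|
→ t3 |dc|d2|20|dc|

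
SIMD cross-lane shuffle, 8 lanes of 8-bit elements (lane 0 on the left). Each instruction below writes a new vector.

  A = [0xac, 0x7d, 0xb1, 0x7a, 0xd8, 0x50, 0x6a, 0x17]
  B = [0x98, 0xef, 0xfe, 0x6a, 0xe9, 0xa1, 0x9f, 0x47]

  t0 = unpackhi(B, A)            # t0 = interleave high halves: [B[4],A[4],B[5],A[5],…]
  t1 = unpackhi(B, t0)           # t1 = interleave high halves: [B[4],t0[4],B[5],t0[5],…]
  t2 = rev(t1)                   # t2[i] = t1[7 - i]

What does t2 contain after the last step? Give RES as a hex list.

  t0: e9 d8 a1 50 9f 6a 47 17
  t1: e9 9f a1 6a 9f 47 47 17
  t2: 17 47 47 9f 6a a1 9f e9

RES = [ 0x17  0x47  0x47  0x9f  0x6a  0xa1  0x9f  0xe9 ]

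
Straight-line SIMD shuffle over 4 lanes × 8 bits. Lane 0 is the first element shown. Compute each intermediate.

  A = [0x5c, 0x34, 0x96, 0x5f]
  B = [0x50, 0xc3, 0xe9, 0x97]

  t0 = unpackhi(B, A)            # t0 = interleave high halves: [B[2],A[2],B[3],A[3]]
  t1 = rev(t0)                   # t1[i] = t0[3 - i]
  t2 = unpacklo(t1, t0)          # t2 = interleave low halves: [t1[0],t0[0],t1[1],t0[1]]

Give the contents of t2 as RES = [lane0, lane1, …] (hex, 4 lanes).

t0 = [0xe9, 0x96, 0x97, 0x5f]
t1 = [0x5f, 0x97, 0x96, 0xe9]
t2 = [0x5f, 0xe9, 0x97, 0x96]

RES = [ 0x5f  0xe9  0x97  0x96 ]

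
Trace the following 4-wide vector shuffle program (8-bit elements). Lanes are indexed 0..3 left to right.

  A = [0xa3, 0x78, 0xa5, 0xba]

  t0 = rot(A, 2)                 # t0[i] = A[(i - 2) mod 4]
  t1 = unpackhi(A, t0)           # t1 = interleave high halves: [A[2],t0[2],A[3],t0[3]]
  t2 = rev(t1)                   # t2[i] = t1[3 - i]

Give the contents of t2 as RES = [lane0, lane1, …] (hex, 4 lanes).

RES = [ 0x78  0xba  0xa3  0xa5 ]

  t0: a5 ba a3 78
  t1: a5 a3 ba 78
  t2: 78 ba a3 a5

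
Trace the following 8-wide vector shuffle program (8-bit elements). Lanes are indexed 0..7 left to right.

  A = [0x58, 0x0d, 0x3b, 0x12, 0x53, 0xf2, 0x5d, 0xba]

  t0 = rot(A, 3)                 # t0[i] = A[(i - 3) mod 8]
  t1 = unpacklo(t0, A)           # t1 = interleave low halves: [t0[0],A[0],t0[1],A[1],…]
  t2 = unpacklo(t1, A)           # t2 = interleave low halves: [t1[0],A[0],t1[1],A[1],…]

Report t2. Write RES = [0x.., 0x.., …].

t0 = [0xf2, 0x5d, 0xba, 0x58, 0x0d, 0x3b, 0x12, 0x53]
t1 = [0xf2, 0x58, 0x5d, 0x0d, 0xba, 0x3b, 0x58, 0x12]
t2 = [0xf2, 0x58, 0x58, 0x0d, 0x5d, 0x3b, 0x0d, 0x12]

RES = [ 0xf2  0x58  0x58  0x0d  0x5d  0x3b  0x0d  0x12 ]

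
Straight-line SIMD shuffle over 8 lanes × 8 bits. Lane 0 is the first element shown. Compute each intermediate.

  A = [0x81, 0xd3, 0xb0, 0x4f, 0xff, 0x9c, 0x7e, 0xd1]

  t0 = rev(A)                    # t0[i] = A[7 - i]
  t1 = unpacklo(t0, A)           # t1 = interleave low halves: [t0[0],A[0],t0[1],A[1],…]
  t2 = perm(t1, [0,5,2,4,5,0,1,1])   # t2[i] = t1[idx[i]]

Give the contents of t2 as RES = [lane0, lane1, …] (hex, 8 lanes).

  t0: d1 7e 9c ff 4f b0 d3 81
  t1: d1 81 7e d3 9c b0 ff 4f
  t2: d1 b0 7e 9c b0 d1 81 81

RES = [ 0xd1  0xb0  0x7e  0x9c  0xb0  0xd1  0x81  0x81 ]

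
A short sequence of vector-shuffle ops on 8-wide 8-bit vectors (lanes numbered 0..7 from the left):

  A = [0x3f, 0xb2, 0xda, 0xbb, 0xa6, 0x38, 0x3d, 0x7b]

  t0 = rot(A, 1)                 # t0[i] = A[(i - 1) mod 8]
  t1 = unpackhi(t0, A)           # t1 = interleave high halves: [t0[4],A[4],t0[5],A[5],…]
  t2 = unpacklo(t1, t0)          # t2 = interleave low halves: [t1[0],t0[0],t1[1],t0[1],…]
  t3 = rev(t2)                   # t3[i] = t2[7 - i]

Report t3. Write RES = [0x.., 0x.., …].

RES = [0xda, 0x38, 0xb2, 0xa6, 0x3f, 0xa6, 0x7b, 0xbb]

→ t0 |7b|3f|b2|da|bb|a6|38|3d|
→ t1 |bb|a6|a6|38|38|3d|3d|7b|
→ t2 |bb|7b|a6|3f|a6|b2|38|da|
→ t3 |da|38|b2|a6|3f|a6|7b|bb|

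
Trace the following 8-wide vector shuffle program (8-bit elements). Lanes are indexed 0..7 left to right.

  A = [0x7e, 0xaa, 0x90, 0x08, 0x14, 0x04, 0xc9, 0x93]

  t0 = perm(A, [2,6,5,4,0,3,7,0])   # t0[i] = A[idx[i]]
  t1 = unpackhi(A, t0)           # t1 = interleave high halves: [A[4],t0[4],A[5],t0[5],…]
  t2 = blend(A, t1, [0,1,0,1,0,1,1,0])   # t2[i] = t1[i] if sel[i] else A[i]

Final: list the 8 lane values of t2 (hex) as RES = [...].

RES = [0x7e, 0x7e, 0x90, 0x08, 0x14, 0x93, 0x93, 0x93]

t0 = [0x90, 0xc9, 0x04, 0x14, 0x7e, 0x08, 0x93, 0x7e]
t1 = [0x14, 0x7e, 0x04, 0x08, 0xc9, 0x93, 0x93, 0x7e]
t2 = [0x7e, 0x7e, 0x90, 0x08, 0x14, 0x93, 0x93, 0x93]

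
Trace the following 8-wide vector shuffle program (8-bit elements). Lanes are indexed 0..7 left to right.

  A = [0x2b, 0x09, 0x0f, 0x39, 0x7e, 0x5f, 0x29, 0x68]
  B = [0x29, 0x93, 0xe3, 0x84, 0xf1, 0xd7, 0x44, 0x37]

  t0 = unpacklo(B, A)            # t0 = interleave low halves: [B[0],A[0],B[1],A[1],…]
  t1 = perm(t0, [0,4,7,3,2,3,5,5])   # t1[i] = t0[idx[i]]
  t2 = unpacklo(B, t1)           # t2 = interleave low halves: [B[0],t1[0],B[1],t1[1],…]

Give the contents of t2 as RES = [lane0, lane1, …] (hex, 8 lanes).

RES = [0x29, 0x29, 0x93, 0xe3, 0xe3, 0x39, 0x84, 0x09]

t0 = [0x29, 0x2b, 0x93, 0x09, 0xe3, 0x0f, 0x84, 0x39]
t1 = [0x29, 0xe3, 0x39, 0x09, 0x93, 0x09, 0x0f, 0x0f]
t2 = [0x29, 0x29, 0x93, 0xe3, 0xe3, 0x39, 0x84, 0x09]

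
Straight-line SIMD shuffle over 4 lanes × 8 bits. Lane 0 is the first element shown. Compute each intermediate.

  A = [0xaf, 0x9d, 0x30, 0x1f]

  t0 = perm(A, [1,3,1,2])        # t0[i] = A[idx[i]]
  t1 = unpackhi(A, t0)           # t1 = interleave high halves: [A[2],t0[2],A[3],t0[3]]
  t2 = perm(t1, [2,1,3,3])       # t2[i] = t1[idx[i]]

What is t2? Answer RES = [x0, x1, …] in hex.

t0 = [0x9d, 0x1f, 0x9d, 0x30]
t1 = [0x30, 0x9d, 0x1f, 0x30]
t2 = [0x1f, 0x9d, 0x30, 0x30]

RES = [ 0x1f  0x9d  0x30  0x30 ]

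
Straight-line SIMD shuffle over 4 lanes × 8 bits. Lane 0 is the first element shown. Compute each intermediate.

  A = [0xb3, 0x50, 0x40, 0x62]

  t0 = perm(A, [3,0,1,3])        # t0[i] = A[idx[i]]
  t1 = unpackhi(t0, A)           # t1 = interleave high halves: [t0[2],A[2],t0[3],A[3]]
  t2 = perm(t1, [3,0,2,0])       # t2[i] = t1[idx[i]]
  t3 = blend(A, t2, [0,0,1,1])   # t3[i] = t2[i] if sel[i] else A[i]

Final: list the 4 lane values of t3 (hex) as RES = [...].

RES = [0xb3, 0x50, 0x62, 0x50]

→ t0 |62|b3|50|62|
→ t1 |50|40|62|62|
→ t2 |62|50|62|50|
→ t3 |b3|50|62|50|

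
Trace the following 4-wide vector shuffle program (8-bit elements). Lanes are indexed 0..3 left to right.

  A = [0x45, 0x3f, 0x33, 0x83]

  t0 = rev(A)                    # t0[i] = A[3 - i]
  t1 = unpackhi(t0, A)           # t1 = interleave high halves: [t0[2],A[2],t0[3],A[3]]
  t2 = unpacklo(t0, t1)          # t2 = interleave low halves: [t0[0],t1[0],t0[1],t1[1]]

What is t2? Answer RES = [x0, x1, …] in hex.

t0 = [0x83, 0x33, 0x3f, 0x45]
t1 = [0x3f, 0x33, 0x45, 0x83]
t2 = [0x83, 0x3f, 0x33, 0x33]

RES = [ 0x83  0x3f  0x33  0x33 ]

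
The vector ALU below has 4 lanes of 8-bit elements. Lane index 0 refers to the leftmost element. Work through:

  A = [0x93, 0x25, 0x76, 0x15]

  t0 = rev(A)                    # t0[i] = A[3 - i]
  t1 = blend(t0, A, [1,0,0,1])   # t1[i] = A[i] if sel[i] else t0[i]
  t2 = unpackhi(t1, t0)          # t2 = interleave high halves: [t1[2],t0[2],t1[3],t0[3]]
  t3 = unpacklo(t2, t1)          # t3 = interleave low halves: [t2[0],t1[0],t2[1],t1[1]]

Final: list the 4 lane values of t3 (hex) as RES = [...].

t0 = [0x15, 0x76, 0x25, 0x93]
t1 = [0x93, 0x76, 0x25, 0x15]
t2 = [0x25, 0x25, 0x15, 0x93]
t3 = [0x25, 0x93, 0x25, 0x76]

RES = [0x25, 0x93, 0x25, 0x76]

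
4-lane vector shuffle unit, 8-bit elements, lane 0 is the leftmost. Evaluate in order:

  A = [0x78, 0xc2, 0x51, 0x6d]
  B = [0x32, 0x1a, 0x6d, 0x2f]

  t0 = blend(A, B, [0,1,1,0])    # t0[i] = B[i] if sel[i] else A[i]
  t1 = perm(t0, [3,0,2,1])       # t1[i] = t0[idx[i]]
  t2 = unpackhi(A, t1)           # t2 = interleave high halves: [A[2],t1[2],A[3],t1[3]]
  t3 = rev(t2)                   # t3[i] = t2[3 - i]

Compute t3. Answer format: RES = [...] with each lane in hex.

t0 = [0x78, 0x1a, 0x6d, 0x6d]
t1 = [0x6d, 0x78, 0x6d, 0x1a]
t2 = [0x51, 0x6d, 0x6d, 0x1a]
t3 = [0x1a, 0x6d, 0x6d, 0x51]

RES = [ 0x1a  0x6d  0x6d  0x51 ]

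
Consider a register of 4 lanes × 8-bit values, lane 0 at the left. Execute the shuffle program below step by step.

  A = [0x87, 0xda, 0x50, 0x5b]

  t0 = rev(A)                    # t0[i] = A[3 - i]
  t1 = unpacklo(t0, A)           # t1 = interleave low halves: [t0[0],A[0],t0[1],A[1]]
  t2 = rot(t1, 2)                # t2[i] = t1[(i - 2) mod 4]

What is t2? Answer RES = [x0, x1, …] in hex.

RES = [0x50, 0xda, 0x5b, 0x87]

  t0: 5b 50 da 87
  t1: 5b 87 50 da
  t2: 50 da 5b 87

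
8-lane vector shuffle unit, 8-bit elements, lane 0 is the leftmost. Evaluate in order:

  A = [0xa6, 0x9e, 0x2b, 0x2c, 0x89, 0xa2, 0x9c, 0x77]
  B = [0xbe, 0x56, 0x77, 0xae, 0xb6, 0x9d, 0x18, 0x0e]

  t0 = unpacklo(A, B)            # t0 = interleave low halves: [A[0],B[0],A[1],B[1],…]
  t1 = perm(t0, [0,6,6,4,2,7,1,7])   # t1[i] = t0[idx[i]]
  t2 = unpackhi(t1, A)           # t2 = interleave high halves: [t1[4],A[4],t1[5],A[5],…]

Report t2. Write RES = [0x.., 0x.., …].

RES = [ 0x9e  0x89  0xae  0xa2  0xbe  0x9c  0xae  0x77 ]

→ t0 |a6|be|9e|56|2b|77|2c|ae|
→ t1 |a6|2c|2c|2b|9e|ae|be|ae|
→ t2 |9e|89|ae|a2|be|9c|ae|77|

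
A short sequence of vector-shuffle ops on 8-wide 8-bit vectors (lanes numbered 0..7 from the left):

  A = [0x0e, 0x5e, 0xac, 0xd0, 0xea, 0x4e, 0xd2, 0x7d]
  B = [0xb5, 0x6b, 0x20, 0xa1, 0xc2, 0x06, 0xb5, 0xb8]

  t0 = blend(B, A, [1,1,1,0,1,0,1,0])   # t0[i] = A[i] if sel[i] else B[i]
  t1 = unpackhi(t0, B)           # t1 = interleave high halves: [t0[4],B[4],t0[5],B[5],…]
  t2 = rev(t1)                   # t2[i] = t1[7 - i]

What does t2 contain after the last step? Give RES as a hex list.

RES = [0xb8, 0xb8, 0xb5, 0xd2, 0x06, 0x06, 0xc2, 0xea]

→ t0 |0e|5e|ac|a1|ea|06|d2|b8|
→ t1 |ea|c2|06|06|d2|b5|b8|b8|
→ t2 |b8|b8|b5|d2|06|06|c2|ea|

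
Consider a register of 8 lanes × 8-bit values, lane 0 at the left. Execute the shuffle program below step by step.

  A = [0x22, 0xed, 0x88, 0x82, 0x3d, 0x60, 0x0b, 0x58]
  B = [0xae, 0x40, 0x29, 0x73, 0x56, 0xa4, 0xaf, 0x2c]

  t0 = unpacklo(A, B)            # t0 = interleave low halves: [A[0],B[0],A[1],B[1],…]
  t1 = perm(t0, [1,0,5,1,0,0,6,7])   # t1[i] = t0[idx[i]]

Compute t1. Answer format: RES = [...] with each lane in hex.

RES = [0xae, 0x22, 0x29, 0xae, 0x22, 0x22, 0x82, 0x73]

→ t0 |22|ae|ed|40|88|29|82|73|
→ t1 |ae|22|29|ae|22|22|82|73|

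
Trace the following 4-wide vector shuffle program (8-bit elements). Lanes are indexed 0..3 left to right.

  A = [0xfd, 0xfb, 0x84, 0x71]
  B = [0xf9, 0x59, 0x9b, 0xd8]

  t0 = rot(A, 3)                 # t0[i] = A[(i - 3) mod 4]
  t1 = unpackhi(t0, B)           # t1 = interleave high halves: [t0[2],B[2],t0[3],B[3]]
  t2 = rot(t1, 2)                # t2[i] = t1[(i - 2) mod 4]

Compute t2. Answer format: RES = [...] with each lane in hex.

t0 = [0xfb, 0x84, 0x71, 0xfd]
t1 = [0x71, 0x9b, 0xfd, 0xd8]
t2 = [0xfd, 0xd8, 0x71, 0x9b]

RES = [ 0xfd  0xd8  0x71  0x9b ]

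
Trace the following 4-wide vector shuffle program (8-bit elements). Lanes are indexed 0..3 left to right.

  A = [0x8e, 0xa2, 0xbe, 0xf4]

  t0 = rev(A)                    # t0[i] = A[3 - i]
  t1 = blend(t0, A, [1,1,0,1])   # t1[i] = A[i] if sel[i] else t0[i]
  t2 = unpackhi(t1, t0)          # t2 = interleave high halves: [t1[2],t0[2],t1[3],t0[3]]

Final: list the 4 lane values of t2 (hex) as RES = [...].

RES = [0xa2, 0xa2, 0xf4, 0x8e]

t0 = [0xf4, 0xbe, 0xa2, 0x8e]
t1 = [0x8e, 0xa2, 0xa2, 0xf4]
t2 = [0xa2, 0xa2, 0xf4, 0x8e]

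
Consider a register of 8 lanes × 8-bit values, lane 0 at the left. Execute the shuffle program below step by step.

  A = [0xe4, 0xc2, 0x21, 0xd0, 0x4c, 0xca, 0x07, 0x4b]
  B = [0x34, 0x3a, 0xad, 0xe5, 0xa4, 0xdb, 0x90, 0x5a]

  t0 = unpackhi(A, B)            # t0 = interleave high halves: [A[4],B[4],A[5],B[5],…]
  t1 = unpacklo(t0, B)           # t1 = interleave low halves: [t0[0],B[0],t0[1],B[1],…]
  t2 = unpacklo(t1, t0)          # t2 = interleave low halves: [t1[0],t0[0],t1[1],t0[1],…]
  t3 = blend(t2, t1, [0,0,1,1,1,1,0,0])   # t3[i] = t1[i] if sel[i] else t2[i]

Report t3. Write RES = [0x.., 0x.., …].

RES = [ 0x4c  0x4c  0xa4  0x3a  0xca  0xad  0x3a  0xdb ]

  t0: 4c a4 ca db 07 90 4b 5a
  t1: 4c 34 a4 3a ca ad db e5
  t2: 4c 4c 34 a4 a4 ca 3a db
  t3: 4c 4c a4 3a ca ad 3a db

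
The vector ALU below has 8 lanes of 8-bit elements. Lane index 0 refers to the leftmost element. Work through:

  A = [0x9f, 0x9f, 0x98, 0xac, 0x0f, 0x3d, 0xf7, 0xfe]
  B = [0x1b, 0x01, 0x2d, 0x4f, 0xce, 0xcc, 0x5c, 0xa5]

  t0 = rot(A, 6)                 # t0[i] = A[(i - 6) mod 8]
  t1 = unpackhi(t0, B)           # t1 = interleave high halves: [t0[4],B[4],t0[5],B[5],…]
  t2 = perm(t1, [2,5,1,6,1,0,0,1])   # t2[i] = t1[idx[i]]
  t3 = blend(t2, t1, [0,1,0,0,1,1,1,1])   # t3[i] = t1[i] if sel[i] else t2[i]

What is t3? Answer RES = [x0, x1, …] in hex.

RES = [ 0xfe  0xce  0xce  0x9f  0x9f  0x5c  0x9f  0xa5 ]

  t0: 98 ac 0f 3d f7 fe 9f 9f
  t1: f7 ce fe cc 9f 5c 9f a5
  t2: fe 5c ce 9f ce f7 f7 ce
  t3: fe ce ce 9f 9f 5c 9f a5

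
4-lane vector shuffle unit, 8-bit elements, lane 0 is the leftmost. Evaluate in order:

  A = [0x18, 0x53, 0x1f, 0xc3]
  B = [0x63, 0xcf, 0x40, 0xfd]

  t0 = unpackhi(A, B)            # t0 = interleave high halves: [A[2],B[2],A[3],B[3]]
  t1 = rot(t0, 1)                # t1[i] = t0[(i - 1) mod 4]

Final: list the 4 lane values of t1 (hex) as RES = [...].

  t0: 1f 40 c3 fd
  t1: fd 1f 40 c3

RES = [ 0xfd  0x1f  0x40  0xc3 ]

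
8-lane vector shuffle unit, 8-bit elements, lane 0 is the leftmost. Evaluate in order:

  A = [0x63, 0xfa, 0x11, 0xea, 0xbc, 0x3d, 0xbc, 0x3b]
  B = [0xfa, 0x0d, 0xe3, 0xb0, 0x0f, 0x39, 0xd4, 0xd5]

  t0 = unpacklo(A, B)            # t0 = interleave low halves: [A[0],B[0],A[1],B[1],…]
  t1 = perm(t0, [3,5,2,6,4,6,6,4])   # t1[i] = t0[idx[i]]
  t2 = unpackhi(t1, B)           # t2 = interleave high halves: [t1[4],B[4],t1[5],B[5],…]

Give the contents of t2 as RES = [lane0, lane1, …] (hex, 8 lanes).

RES = [0x11, 0x0f, 0xea, 0x39, 0xea, 0xd4, 0x11, 0xd5]

→ t0 |63|fa|fa|0d|11|e3|ea|b0|
→ t1 |0d|e3|fa|ea|11|ea|ea|11|
→ t2 |11|0f|ea|39|ea|d4|11|d5|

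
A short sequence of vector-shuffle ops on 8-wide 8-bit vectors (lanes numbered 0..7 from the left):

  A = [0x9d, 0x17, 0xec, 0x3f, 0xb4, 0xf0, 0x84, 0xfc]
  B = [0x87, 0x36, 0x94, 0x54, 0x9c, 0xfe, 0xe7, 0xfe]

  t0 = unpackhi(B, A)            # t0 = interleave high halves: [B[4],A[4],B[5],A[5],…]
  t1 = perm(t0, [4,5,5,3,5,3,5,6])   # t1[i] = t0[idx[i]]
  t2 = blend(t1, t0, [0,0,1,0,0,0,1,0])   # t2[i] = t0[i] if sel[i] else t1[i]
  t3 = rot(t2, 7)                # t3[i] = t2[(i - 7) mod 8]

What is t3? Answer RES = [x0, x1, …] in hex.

t0 = [0x9c, 0xb4, 0xfe, 0xf0, 0xe7, 0x84, 0xfe, 0xfc]
t1 = [0xe7, 0x84, 0x84, 0xf0, 0x84, 0xf0, 0x84, 0xfe]
t2 = [0xe7, 0x84, 0xfe, 0xf0, 0x84, 0xf0, 0xfe, 0xfe]
t3 = [0x84, 0xfe, 0xf0, 0x84, 0xf0, 0xfe, 0xfe, 0xe7]

RES = [0x84, 0xfe, 0xf0, 0x84, 0xf0, 0xfe, 0xfe, 0xe7]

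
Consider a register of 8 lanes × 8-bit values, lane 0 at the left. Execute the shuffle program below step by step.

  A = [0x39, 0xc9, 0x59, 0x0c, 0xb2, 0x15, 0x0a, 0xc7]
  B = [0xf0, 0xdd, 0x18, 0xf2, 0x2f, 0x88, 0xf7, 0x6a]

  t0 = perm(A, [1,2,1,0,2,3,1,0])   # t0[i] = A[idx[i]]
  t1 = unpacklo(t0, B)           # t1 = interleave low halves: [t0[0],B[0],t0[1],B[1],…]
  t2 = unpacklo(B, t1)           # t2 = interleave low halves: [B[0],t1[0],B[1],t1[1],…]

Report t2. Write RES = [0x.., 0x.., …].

t0 = [0xc9, 0x59, 0xc9, 0x39, 0x59, 0x0c, 0xc9, 0x39]
t1 = [0xc9, 0xf0, 0x59, 0xdd, 0xc9, 0x18, 0x39, 0xf2]
t2 = [0xf0, 0xc9, 0xdd, 0xf0, 0x18, 0x59, 0xf2, 0xdd]

RES = [ 0xf0  0xc9  0xdd  0xf0  0x18  0x59  0xf2  0xdd ]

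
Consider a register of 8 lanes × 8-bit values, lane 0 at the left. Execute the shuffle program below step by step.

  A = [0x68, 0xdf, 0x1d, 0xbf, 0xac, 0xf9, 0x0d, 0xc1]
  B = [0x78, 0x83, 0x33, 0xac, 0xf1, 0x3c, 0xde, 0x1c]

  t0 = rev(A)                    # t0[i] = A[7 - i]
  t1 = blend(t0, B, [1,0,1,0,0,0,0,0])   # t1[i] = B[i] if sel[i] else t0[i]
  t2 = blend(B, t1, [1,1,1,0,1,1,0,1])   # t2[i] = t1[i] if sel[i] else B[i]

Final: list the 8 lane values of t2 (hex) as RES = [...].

→ t0 |c1|0d|f9|ac|bf|1d|df|68|
→ t1 |78|0d|33|ac|bf|1d|df|68|
→ t2 |78|0d|33|ac|bf|1d|de|68|

RES = [0x78, 0x0d, 0x33, 0xac, 0xbf, 0x1d, 0xde, 0x68]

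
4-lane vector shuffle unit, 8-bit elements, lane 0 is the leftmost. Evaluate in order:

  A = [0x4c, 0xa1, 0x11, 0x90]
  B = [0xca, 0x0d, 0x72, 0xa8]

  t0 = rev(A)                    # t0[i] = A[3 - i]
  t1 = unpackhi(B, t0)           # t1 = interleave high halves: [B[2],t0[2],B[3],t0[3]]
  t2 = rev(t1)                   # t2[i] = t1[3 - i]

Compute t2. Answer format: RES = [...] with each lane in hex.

  t0: 90 11 a1 4c
  t1: 72 a1 a8 4c
  t2: 4c a8 a1 72

RES = [0x4c, 0xa8, 0xa1, 0x72]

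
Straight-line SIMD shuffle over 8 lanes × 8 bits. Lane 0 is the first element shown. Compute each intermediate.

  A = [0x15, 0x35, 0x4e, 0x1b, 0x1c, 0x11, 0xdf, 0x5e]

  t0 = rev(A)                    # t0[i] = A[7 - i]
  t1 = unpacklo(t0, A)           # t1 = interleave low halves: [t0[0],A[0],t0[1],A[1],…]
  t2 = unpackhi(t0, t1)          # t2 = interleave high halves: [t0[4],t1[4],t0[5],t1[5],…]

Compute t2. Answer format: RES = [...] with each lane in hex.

t0 = [0x5e, 0xdf, 0x11, 0x1c, 0x1b, 0x4e, 0x35, 0x15]
t1 = [0x5e, 0x15, 0xdf, 0x35, 0x11, 0x4e, 0x1c, 0x1b]
t2 = [0x1b, 0x11, 0x4e, 0x4e, 0x35, 0x1c, 0x15, 0x1b]

RES = [ 0x1b  0x11  0x4e  0x4e  0x35  0x1c  0x15  0x1b ]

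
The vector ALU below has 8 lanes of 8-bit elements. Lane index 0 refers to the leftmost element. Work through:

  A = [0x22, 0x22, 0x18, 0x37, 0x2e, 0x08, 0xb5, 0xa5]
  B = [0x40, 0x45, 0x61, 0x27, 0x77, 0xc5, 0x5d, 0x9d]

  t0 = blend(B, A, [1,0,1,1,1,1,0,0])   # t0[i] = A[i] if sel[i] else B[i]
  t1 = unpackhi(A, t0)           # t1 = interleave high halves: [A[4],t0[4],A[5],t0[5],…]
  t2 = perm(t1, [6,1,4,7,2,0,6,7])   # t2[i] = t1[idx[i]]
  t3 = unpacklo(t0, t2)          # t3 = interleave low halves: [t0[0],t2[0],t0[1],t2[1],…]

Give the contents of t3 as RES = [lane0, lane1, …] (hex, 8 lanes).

RES = [0x22, 0xa5, 0x45, 0x2e, 0x18, 0xb5, 0x37, 0x9d]

t0 = [0x22, 0x45, 0x18, 0x37, 0x2e, 0x08, 0x5d, 0x9d]
t1 = [0x2e, 0x2e, 0x08, 0x08, 0xb5, 0x5d, 0xa5, 0x9d]
t2 = [0xa5, 0x2e, 0xb5, 0x9d, 0x08, 0x2e, 0xa5, 0x9d]
t3 = [0x22, 0xa5, 0x45, 0x2e, 0x18, 0xb5, 0x37, 0x9d]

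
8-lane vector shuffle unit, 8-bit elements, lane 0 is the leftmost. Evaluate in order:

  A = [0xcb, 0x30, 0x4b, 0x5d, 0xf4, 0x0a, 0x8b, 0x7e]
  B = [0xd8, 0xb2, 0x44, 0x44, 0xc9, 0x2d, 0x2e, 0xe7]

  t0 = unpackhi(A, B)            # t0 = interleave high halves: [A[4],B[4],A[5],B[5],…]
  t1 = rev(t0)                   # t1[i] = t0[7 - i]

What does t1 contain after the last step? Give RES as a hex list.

RES = [0xe7, 0x7e, 0x2e, 0x8b, 0x2d, 0x0a, 0xc9, 0xf4]

  t0: f4 c9 0a 2d 8b 2e 7e e7
  t1: e7 7e 2e 8b 2d 0a c9 f4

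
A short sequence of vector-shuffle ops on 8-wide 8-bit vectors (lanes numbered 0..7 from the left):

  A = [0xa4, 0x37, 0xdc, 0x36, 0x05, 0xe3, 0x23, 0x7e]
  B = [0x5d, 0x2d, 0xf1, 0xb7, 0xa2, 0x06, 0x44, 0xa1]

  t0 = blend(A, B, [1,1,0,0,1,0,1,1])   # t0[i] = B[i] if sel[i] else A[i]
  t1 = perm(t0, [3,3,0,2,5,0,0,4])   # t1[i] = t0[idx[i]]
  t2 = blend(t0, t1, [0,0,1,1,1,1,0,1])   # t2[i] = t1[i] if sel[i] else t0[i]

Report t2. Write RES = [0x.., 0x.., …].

RES = [ 0x5d  0x2d  0x5d  0xdc  0xe3  0x5d  0x44  0xa2 ]

→ t0 |5d|2d|dc|36|a2|e3|44|a1|
→ t1 |36|36|5d|dc|e3|5d|5d|a2|
→ t2 |5d|2d|5d|dc|e3|5d|44|a2|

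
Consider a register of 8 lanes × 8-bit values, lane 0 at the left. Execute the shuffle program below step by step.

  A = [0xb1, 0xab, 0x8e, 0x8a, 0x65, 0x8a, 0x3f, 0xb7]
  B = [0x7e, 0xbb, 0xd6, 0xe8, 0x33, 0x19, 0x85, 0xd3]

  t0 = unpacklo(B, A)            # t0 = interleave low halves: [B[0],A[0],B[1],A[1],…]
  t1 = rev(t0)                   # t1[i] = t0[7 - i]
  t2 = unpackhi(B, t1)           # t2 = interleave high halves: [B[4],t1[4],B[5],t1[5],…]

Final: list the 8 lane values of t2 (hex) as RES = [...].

t0 = [0x7e, 0xb1, 0xbb, 0xab, 0xd6, 0x8e, 0xe8, 0x8a]
t1 = [0x8a, 0xe8, 0x8e, 0xd6, 0xab, 0xbb, 0xb1, 0x7e]
t2 = [0x33, 0xab, 0x19, 0xbb, 0x85, 0xb1, 0xd3, 0x7e]

RES = [ 0x33  0xab  0x19  0xbb  0x85  0xb1  0xd3  0x7e ]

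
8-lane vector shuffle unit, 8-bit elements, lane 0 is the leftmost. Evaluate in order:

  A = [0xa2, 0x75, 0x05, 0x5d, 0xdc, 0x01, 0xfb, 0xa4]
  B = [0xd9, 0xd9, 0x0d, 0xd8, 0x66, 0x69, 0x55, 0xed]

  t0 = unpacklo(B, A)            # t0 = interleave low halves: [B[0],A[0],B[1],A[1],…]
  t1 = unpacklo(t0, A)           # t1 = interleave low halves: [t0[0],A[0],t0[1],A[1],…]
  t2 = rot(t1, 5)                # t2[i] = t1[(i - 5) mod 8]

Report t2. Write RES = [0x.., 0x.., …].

→ t0 |d9|a2|d9|75|0d|05|d8|5d|
→ t1 |d9|a2|a2|75|d9|05|75|5d|
→ t2 |75|d9|05|75|5d|d9|a2|a2|

RES = [0x75, 0xd9, 0x05, 0x75, 0x5d, 0xd9, 0xa2, 0xa2]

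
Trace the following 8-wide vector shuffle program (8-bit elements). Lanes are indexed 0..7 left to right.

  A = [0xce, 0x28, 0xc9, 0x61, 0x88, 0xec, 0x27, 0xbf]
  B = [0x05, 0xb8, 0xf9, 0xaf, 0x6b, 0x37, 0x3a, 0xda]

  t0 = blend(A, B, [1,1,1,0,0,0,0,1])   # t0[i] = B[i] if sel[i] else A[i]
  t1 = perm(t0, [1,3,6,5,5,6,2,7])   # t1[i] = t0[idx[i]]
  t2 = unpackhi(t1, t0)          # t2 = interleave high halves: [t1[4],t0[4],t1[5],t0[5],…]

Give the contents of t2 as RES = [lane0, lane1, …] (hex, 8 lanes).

RES = [0xec, 0x88, 0x27, 0xec, 0xf9, 0x27, 0xda, 0xda]

  t0: 05 b8 f9 61 88 ec 27 da
  t1: b8 61 27 ec ec 27 f9 da
  t2: ec 88 27 ec f9 27 da da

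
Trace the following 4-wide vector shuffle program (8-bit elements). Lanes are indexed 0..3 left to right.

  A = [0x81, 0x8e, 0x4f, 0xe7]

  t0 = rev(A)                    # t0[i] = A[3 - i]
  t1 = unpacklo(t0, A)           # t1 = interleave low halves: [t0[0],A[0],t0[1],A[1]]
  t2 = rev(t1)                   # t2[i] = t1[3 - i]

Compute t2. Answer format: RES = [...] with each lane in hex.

t0 = [0xe7, 0x4f, 0x8e, 0x81]
t1 = [0xe7, 0x81, 0x4f, 0x8e]
t2 = [0x8e, 0x4f, 0x81, 0xe7]

RES = [0x8e, 0x4f, 0x81, 0xe7]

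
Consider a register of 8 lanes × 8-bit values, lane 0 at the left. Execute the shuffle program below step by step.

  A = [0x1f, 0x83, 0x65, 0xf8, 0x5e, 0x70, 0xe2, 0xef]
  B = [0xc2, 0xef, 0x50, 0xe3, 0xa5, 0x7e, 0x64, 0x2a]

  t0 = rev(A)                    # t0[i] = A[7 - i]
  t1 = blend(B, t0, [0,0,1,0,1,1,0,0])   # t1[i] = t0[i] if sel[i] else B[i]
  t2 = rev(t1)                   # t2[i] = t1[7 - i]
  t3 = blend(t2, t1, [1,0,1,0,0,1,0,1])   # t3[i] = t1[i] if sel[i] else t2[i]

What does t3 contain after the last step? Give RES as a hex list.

  t0: ef e2 70 5e f8 65 83 1f
  t1: c2 ef 70 e3 f8 65 64 2a
  t2: 2a 64 65 f8 e3 70 ef c2
  t3: c2 64 70 f8 e3 65 ef 2a

RES = [ 0xc2  0x64  0x70  0xf8  0xe3  0x65  0xef  0x2a ]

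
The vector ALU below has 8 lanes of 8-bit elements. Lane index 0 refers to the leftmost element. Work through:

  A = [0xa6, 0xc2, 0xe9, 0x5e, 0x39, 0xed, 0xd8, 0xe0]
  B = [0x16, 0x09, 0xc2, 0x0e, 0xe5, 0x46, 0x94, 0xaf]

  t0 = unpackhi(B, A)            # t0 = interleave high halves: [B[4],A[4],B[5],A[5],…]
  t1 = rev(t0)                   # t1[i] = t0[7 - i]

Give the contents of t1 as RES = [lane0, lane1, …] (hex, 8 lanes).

RES = [ 0xe0  0xaf  0xd8  0x94  0xed  0x46  0x39  0xe5 ]

→ t0 |e5|39|46|ed|94|d8|af|e0|
→ t1 |e0|af|d8|94|ed|46|39|e5|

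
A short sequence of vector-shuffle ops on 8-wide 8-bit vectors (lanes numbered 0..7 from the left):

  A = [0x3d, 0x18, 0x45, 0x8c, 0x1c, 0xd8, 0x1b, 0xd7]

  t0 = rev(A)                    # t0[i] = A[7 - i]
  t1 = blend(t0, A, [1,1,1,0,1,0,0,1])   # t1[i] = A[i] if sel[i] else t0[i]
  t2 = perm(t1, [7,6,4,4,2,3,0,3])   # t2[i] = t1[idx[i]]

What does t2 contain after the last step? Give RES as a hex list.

→ t0 |d7|1b|d8|1c|8c|45|18|3d|
→ t1 |3d|18|45|1c|1c|45|18|d7|
→ t2 |d7|18|1c|1c|45|1c|3d|1c|

RES = [ 0xd7  0x18  0x1c  0x1c  0x45  0x1c  0x3d  0x1c ]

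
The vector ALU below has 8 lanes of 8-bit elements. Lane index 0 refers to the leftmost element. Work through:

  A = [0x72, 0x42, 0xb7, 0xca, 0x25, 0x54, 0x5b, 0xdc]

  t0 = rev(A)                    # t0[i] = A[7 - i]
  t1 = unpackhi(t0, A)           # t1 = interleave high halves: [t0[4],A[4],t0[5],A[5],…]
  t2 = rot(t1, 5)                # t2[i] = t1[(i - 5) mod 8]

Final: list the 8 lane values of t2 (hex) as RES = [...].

  t0: dc 5b 54 25 ca b7 42 72
  t1: ca 25 b7 54 42 5b 72 dc
  t2: 54 42 5b 72 dc ca 25 b7

RES = [ 0x54  0x42  0x5b  0x72  0xdc  0xca  0x25  0xb7 ]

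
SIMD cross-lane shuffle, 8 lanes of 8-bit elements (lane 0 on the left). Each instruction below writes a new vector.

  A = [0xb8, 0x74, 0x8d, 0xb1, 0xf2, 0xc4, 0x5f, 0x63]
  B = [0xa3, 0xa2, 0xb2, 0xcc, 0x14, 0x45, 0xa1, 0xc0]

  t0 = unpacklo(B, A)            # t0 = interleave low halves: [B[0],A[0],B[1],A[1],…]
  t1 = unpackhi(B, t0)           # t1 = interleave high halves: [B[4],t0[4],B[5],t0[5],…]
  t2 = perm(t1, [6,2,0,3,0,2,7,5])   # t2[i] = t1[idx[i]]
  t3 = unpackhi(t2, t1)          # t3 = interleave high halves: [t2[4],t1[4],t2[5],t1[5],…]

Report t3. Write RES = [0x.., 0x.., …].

RES = [ 0x14  0xa1  0x45  0xcc  0xb1  0xc0  0xcc  0xb1 ]

t0 = [0xa3, 0xb8, 0xa2, 0x74, 0xb2, 0x8d, 0xcc, 0xb1]
t1 = [0x14, 0xb2, 0x45, 0x8d, 0xa1, 0xcc, 0xc0, 0xb1]
t2 = [0xc0, 0x45, 0x14, 0x8d, 0x14, 0x45, 0xb1, 0xcc]
t3 = [0x14, 0xa1, 0x45, 0xcc, 0xb1, 0xc0, 0xcc, 0xb1]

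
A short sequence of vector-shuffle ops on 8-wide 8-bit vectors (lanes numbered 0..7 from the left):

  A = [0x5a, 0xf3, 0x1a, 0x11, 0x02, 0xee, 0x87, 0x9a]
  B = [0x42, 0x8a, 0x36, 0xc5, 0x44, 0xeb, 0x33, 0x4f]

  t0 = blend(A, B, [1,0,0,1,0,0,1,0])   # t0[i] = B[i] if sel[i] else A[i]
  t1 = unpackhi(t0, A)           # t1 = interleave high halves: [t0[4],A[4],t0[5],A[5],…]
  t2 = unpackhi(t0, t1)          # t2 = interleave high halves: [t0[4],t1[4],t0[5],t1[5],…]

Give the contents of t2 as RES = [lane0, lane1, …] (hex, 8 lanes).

RES = [0x02, 0x33, 0xee, 0x87, 0x33, 0x9a, 0x9a, 0x9a]

t0 = [0x42, 0xf3, 0x1a, 0xc5, 0x02, 0xee, 0x33, 0x9a]
t1 = [0x02, 0x02, 0xee, 0xee, 0x33, 0x87, 0x9a, 0x9a]
t2 = [0x02, 0x33, 0xee, 0x87, 0x33, 0x9a, 0x9a, 0x9a]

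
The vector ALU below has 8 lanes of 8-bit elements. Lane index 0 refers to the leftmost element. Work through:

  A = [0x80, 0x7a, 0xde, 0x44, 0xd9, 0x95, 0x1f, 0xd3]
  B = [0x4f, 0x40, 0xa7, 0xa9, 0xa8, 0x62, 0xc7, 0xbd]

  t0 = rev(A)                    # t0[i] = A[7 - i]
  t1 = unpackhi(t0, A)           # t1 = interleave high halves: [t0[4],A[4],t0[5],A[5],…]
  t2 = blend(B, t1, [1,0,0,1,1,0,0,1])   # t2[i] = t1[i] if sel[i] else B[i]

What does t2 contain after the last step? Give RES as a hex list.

RES = [ 0x44  0x40  0xa7  0x95  0x7a  0x62  0xc7  0xd3 ]

t0 = [0xd3, 0x1f, 0x95, 0xd9, 0x44, 0xde, 0x7a, 0x80]
t1 = [0x44, 0xd9, 0xde, 0x95, 0x7a, 0x1f, 0x80, 0xd3]
t2 = [0x44, 0x40, 0xa7, 0x95, 0x7a, 0x62, 0xc7, 0xd3]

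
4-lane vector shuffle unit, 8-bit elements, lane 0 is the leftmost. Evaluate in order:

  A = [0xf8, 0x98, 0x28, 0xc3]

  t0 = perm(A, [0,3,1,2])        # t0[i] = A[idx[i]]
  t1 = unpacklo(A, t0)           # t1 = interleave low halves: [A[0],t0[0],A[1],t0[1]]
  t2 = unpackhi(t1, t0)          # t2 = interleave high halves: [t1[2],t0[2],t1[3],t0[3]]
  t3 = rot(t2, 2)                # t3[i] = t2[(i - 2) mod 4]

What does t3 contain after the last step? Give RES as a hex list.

RES = [0xc3, 0x28, 0x98, 0x98]

→ t0 |f8|c3|98|28|
→ t1 |f8|f8|98|c3|
→ t2 |98|98|c3|28|
→ t3 |c3|28|98|98|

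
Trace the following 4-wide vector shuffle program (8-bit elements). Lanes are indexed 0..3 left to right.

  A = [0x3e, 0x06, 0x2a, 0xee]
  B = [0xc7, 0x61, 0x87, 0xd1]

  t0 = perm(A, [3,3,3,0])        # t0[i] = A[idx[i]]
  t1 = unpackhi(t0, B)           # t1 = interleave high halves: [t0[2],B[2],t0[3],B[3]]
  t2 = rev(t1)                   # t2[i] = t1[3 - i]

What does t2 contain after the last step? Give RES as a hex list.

RES = [0xd1, 0x3e, 0x87, 0xee]

→ t0 |ee|ee|ee|3e|
→ t1 |ee|87|3e|d1|
→ t2 |d1|3e|87|ee|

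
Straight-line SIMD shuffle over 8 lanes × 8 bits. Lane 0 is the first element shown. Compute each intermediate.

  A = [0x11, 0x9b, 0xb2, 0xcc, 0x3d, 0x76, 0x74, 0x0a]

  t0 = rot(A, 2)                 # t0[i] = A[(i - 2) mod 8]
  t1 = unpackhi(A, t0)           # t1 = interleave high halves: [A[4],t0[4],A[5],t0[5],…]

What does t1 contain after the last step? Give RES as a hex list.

→ t0 |74|0a|11|9b|b2|cc|3d|76|
→ t1 |3d|b2|76|cc|74|3d|0a|76|

RES = [ 0x3d  0xb2  0x76  0xcc  0x74  0x3d  0x0a  0x76 ]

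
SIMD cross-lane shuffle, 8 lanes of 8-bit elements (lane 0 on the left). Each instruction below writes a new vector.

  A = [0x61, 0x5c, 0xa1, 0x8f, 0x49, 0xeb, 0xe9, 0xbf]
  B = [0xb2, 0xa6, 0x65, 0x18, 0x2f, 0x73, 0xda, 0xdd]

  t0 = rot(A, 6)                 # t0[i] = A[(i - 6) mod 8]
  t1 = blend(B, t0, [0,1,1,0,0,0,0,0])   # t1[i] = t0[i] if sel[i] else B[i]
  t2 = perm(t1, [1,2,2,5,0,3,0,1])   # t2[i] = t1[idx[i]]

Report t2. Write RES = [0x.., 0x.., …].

t0 = [0xa1, 0x8f, 0x49, 0xeb, 0xe9, 0xbf, 0x61, 0x5c]
t1 = [0xb2, 0x8f, 0x49, 0x18, 0x2f, 0x73, 0xda, 0xdd]
t2 = [0x8f, 0x49, 0x49, 0x73, 0xb2, 0x18, 0xb2, 0x8f]

RES = [0x8f, 0x49, 0x49, 0x73, 0xb2, 0x18, 0xb2, 0x8f]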